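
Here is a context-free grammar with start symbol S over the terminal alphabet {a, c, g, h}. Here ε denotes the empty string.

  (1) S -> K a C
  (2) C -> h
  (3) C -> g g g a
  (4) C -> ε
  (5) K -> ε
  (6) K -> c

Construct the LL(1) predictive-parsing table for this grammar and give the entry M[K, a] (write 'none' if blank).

K -> ε

FIRST(C): from C->h we get {h}; from C->g g g a we get {g}; from C->ε we get {ε}. So FIRST(C) = {ε, g, h}.
FIRST(K): from K->ε we get {ε}; from K->c we get {c}. So FIRST(K) = {ε, c}.
FIRST(S): from S->K a C we get {a, c}. So FIRST(S) = {a, c}.
FOLLOW(S) includes $ since S is the start symbol.
FOLLOW(K): in S->K a C, K is followed by a C with FIRST {a}. Thus FOLLOW(K) = {a}.
For K -> ε: FIRST(ε) = {ε}, so it goes in M[K, t] for t ∈ {}; since ε ∈ FIRST, also for every t ∈ FOLLOW(K) = {a}.
For K -> c: FIRST(c) = {c}, so it goes in M[K, t] for t ∈ {c}.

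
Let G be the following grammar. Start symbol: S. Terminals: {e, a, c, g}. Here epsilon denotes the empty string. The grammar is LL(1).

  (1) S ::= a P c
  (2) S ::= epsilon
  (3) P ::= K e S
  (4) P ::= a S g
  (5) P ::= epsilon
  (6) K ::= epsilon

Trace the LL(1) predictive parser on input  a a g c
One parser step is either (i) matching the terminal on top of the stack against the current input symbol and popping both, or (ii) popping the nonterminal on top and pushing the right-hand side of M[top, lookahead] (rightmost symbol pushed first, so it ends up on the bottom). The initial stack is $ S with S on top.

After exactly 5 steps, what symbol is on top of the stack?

step 1: stack=$ S  input=a a g c $  — expand S ::= a P c
step 2: stack=$ c P a  input=a a g c $  — match a
step 3: stack=$ c P  input=a g c $  — expand P ::= a S g
step 4: stack=$ c g S a  input=a g c $  — match a
step 5: stack=$ c g S  input=g c $  — expand S ::= epsilon
Stack after step 5: $ c g (top = g).

g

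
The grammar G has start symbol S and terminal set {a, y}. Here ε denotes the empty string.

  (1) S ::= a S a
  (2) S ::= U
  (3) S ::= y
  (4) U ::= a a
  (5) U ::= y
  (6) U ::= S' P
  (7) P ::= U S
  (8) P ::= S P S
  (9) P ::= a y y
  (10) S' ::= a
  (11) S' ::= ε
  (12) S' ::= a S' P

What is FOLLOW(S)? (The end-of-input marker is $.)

{$, a, y}

FIRST(S') = {ε, a}
FIRST(S) = {a, y}  (via U)
FIRST(U) = {a, y}  (via S' P)
FIRST(P) = {a, y}  (via U S, S P S)
FOLLOW(S) includes $ since S is the start symbol.
FOLLOW(S'): in U::=S' P, S' is followed by P with FIRST {a, y}; in S'::=a S' P, S' is followed by P with FIRST {a, y}. Thus FOLLOW(S') = {a, y}.
FOLLOW(S): in S::=a S a, S is followed by a with FIRST {a}; in P::=U S, the suffix after S is empty, so FOLLOW(S) ⊇ FOLLOW(P) = {$, a, y}; in P::=S P S (occurrence 1), S is followed by P S with FIRST {a, y}; in P::=S P S (occurrence 2), the suffix after S is empty, so FOLLOW(S) ⊇ FOLLOW(P) = {$, a, y}. Thus FOLLOW(S) = {$, a, y}.
FOLLOW(U): in S::=U, the suffix after U is empty, so FOLLOW(U) ⊇ FOLLOW(S) = {$, a, y}; in P::=U S, U is followed by S with FIRST {a, y}. Thus FOLLOW(U) = {$, a, y}.
FOLLOW(P): in U::=S' P, the suffix after P is empty, so FOLLOW(P) ⊇ FOLLOW(U) = {$, a, y}; in P::=S P S, P is followed by S with FIRST {a, y}; in S'::=a S' P, the suffix after P is empty, so FOLLOW(P) ⊇ FOLLOW(S') = {a, y}. Thus FOLLOW(P) = {$, a, y}.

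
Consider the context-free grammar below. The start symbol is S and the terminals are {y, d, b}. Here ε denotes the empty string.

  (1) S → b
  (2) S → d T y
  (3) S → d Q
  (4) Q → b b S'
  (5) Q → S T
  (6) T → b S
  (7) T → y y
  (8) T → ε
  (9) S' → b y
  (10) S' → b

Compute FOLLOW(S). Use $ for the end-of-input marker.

FIRST(S) = {b, d}
FIRST(T) = {ε, b, y}
FIRST(S') = {b}
FIRST(Q) = {b, d}  (via S T)
FOLLOW(S) includes $ since S is the start symbol.
FOLLOW(S): in Q→S T, S is followed by T with FIRST {ε, b, y}; in Q→S T, the suffix after S is nullable, so FOLLOW(S) ⊇ FOLLOW(Q) = {$, b, y}; in T→b S, the suffix after S is empty, so FOLLOW(S) ⊇ FOLLOW(T) = {$, b, y}. Thus FOLLOW(S) = {$, b, y}.
FOLLOW(Q): in S→d Q, the suffix after Q is empty, so FOLLOW(Q) ⊇ FOLLOW(S) = {$, b, y}. Thus FOLLOW(Q) = {$, b, y}.
FOLLOW(T): in S→d T y, T is followed by y with FIRST {y}; in Q→S T, the suffix after T is empty, so FOLLOW(T) ⊇ FOLLOW(Q) = {$, b, y}. Thus FOLLOW(T) = {$, b, y}.
FOLLOW(S'): in Q→b b S', the suffix after S' is empty, so FOLLOW(S') ⊇ FOLLOW(Q) = {$, b, y}. Thus FOLLOW(S') = {$, b, y}.

{$, b, y}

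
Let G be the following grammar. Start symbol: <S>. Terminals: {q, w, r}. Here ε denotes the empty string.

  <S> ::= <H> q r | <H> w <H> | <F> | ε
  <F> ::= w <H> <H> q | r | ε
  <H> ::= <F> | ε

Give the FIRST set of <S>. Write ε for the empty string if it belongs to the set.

{ε, q, r, w}

FIRST(<F>): from <F>::=w <H> <H> q we get {w}; from <F>::=r we get {r}; from <F>::=ε we get {ε}. So FIRST(<F>) = {ε, r, w}.
FIRST(<H>): from <H>::=<F> we get {ε, r, w}; from <H>::=ε we get {ε}. So FIRST(<H>) = {ε, r, w}.
FIRST(<S>): from <S>::=<H> q r we get {q, r, w}; from <S>::=<H> w <H> we get {r, w}; from <S>::=<F> we get {ε, r, w}; from <S>::=ε we get {ε}. So FIRST(<S>) = {ε, q, r, w}.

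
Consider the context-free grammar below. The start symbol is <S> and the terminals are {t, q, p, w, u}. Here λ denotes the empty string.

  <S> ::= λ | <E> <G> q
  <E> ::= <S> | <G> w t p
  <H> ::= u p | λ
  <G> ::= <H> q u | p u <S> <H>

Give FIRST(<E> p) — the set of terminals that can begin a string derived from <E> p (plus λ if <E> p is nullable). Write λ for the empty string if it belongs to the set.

FIRST(<H>) = {λ, u}
FIRST(<G>) = {p, q, u}  (via <H> q u)
FIRST(<S>) = {λ, p, q, u}  (via <E> <G> q)
FIRST(<E>) = {λ, p, q, u}  (via <S>, <G> w t p)
FIRST(<E> p): take FIRST of each symbol in turn, carrying on past any symbol whose FIRST contains λ; result {p, q, u}.

{p, q, u}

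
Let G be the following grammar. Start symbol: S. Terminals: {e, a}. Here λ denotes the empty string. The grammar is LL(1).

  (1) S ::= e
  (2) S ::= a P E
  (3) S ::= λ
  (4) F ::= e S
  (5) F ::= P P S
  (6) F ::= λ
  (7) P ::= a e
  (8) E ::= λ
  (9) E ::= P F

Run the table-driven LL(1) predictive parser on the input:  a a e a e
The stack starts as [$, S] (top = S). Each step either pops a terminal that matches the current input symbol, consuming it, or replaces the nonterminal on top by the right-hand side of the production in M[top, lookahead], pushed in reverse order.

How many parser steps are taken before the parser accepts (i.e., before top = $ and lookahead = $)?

10

step 1: stack=$ S  input=a a e a e $  — expand S ::= a P E
step 2: stack=$ E P a  input=a a e a e $  — match a
step 3: stack=$ E P  input=a e a e $  — expand P ::= a e
step 4: stack=$ E e a  input=a e a e $  — match a
step 5: stack=$ E e  input=e a e $  — match e
step 6: stack=$ E  input=a e $  — expand E ::= P F
step 7: stack=$ F P  input=a e $  — expand P ::= a e
step 8: stack=$ F e a  input=a e $  — match a
step 9: stack=$ F e  input=e $  — match e
step 10: stack=$ F  input=$  — expand F ::= λ
Accept reached after 10 steps.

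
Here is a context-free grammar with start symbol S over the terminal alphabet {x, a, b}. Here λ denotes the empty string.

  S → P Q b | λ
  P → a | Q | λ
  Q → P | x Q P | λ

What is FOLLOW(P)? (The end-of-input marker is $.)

{a, b, x}

FIRST(S) = {λ, a, b, x}  (via P Q b)
FIRST(P) = {λ, a, x}  (via Q)
FIRST(Q) = {λ, a, x}  (via P)
FOLLOW(S) includes $ since S is the start symbol.
FOLLOW(S): S appears on no right-hand side. Thus FOLLOW(S) = {$}.
FOLLOW(P): in S→P Q b, P is followed by Q b with FIRST {a, b, x}; in Q→P, the suffix after P is empty, so FOLLOW(P) ⊇ FOLLOW(Q) = {a, b, x}; in Q→x Q P, the suffix after P is empty, so FOLLOW(P) ⊇ FOLLOW(Q) = {a, b, x}. Thus FOLLOW(P) = {a, b, x}.
FOLLOW(Q): in S→P Q b, Q is followed by b with FIRST {b}; in P→Q, the suffix after Q is empty, so FOLLOW(Q) ⊇ FOLLOW(P) = {a, b, x}; in Q→x Q P, Q is followed by P with FIRST {λ, a, x}; in Q→x Q P, the suffix after Q is nullable (adds nothing new). Thus FOLLOW(Q) = {a, b, x}.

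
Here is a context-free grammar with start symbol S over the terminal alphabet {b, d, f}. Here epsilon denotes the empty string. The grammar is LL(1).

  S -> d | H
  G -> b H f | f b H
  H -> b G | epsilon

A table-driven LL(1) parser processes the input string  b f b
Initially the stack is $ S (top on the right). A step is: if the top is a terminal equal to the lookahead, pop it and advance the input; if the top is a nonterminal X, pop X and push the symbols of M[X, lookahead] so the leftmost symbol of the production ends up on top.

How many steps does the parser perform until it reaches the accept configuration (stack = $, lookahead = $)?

step 1: stack=$ S  input=b f b $  — expand S -> H
step 2: stack=$ H  input=b f b $  — expand H -> b G
step 3: stack=$ G b  input=b f b $  — match b
step 4: stack=$ G  input=f b $  — expand G -> f b H
step 5: stack=$ H b f  input=f b $  — match f
step 6: stack=$ H b  input=b $  — match b
step 7: stack=$ H  input=$  — expand H -> epsilon
Accept reached after 7 steps.

7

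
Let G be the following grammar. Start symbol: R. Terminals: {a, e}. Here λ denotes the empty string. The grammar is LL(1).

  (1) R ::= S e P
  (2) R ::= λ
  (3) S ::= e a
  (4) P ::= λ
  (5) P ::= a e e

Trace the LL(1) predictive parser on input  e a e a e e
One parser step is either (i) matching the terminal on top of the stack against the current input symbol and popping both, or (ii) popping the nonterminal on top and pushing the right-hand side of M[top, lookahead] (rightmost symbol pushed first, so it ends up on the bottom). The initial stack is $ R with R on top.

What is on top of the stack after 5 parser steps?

     Stack      Input          Action
  1  $ R        e a e a e e $  expand R ::= S e P
  2  $ P e S    e a e a e e $  expand S ::= e a
  3  $ P e a e  e a e a e e $  match e
  4  $ P e a    a e a e e $    match a
  5  $ P e      e a e e $      match e
Stack after step 5: $ P (top = P).

P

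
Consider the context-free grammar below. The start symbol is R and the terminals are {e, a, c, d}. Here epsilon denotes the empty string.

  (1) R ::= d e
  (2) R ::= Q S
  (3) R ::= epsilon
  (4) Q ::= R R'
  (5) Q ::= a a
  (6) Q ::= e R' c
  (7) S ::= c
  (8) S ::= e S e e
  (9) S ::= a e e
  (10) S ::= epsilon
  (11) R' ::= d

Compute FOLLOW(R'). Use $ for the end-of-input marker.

FIRST(S): from S::=c we get {c}; from S::=e S e e we get {e}; from S::=a e e we get {a}; from S::=epsilon we get {epsilon}. So FIRST(S) = {epsilon, a, c, e}.
FIRST(R'): from R'::=d we get {d}. So FIRST(R') = {d}.
FIRST(R): from R::=d e we get {d}; from R::=Q S we get {a, d, e}; from R::=epsilon we get {epsilon}. So FIRST(R) = {epsilon, a, d, e}.
FIRST(Q): from Q::=R R' we get {a, d, e}; from Q::=a a we get {a}; from Q::=e R' c we get {e}. So FIRST(Q) = {a, d, e}.
FOLLOW(R) includes $ since R is the start symbol.
FOLLOW(R): in Q::=R R', R is followed by R' with FIRST {d}. Thus FOLLOW(R) = {$, d}.
FOLLOW(Q): in R::=Q S, Q is followed by S with FIRST {epsilon, a, c, e}; in R::=Q S, the suffix after Q is nullable, so FOLLOW(Q) ⊇ FOLLOW(R) = {$, d}. Thus FOLLOW(Q) = {$, a, c, d, e}.
FOLLOW(S): in R::=Q S, the suffix after S is empty, so FOLLOW(S) ⊇ FOLLOW(R) = {$, d}; in S::=e S e e, S is followed by e e with FIRST {e}. Thus FOLLOW(S) = {$, d, e}.
FOLLOW(R'): in Q::=R R', the suffix after R' is empty, so FOLLOW(R') ⊇ FOLLOW(Q) = {$, a, c, d, e}; in Q::=e R' c, R' is followed by c with FIRST {c}. Thus FOLLOW(R') = {$, a, c, d, e}.

{$, a, c, d, e}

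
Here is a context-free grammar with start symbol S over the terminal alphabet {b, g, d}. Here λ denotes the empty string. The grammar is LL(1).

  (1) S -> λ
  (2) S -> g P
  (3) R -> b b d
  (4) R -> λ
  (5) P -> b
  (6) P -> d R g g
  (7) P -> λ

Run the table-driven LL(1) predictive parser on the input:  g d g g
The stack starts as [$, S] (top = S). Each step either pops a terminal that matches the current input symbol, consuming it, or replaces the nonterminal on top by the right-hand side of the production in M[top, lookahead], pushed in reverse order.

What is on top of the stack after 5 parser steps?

step 1: stack=$ S  input=g d g g $  — expand S -> g P
step 2: stack=$ P g  input=g d g g $  — match g
step 3: stack=$ P  input=d g g $  — expand P -> d R g g
step 4: stack=$ g g R d  input=d g g $  — match d
step 5: stack=$ g g R  input=g g $  — expand R -> λ
Stack after step 5: $ g g (top = g).

g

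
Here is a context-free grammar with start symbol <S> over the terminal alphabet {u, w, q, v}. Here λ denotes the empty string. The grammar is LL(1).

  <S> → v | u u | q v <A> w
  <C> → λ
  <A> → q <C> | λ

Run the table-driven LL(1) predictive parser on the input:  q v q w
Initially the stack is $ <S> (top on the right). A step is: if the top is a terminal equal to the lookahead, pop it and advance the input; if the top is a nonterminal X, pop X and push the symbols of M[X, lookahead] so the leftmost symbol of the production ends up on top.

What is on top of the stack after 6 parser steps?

     Stack        Input      Action
  1  $ <S>        q v q w $  expand <S> → q v <A> w
  2  $ w <A> v q  q v q w $  match q
  3  $ w <A> v    v q w $    match v
  4  $ w <A>      q w $      expand <A> → q <C>
  5  $ w <C> q    q w $      match q
  6  $ w <C>      w $        expand <C> → λ
Stack after step 6: $ w (top = w).

w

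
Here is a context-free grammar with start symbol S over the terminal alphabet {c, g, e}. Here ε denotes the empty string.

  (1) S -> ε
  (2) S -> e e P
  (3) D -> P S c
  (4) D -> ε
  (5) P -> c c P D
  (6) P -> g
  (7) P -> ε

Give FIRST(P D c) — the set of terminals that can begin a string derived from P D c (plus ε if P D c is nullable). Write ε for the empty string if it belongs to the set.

{c, e, g}

FIRST(S): from S->ε we get {ε}; from S->e e P we get {e}. So FIRST(S) = {ε, e}.
FIRST(P): from P->c c P D we get {c}; from P->g we get {g}; from P->ε we get {ε}. So FIRST(P) = {ε, c, g}.
FIRST(D): from D->P S c we get {c, e, g}; from D->ε we get {ε}. So FIRST(D) = {ε, c, e, g}.
FIRST(P D c): take FIRST of each symbol in turn, carrying on past any symbol whose FIRST contains ε; result {c, e, g}.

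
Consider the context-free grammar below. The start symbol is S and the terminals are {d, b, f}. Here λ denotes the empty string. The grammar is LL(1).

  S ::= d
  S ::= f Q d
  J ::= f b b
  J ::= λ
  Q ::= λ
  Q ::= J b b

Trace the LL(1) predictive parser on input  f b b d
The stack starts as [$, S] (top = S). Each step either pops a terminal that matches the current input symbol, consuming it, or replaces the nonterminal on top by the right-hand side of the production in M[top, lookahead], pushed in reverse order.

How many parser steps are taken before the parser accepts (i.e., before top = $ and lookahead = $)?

step 1: stack=$ S  input=f b b d $  — expand S ::= f Q d
step 2: stack=$ d Q f  input=f b b d $  — match f
step 3: stack=$ d Q  input=b b d $  — expand Q ::= J b b
step 4: stack=$ d b b J  input=b b d $  — expand J ::= λ
step 5: stack=$ d b b  input=b b d $  — match b
step 6: stack=$ d b  input=b d $  — match b
step 7: stack=$ d  input=d $  — match d
Accept reached after 7 steps.

7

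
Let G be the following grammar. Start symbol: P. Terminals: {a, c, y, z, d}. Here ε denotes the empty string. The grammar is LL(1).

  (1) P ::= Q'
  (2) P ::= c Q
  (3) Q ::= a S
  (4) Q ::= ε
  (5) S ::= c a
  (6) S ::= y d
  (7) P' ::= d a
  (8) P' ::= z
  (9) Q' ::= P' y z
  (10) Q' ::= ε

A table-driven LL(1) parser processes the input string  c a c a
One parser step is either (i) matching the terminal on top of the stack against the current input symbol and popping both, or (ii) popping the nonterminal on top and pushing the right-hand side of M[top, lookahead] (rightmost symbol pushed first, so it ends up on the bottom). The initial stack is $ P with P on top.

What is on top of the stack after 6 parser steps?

     Stack  Input      Action
  1  $ P    c a c a $  expand P ::= c Q
  2  $ Q c  c a c a $  match c
  3  $ Q    a c a $    expand Q ::= a S
  4  $ S a  a c a $    match a
  5  $ S    c a $      expand S ::= c a
  6  $ a c  c a $      match c
Stack after step 6: $ a (top = a).

a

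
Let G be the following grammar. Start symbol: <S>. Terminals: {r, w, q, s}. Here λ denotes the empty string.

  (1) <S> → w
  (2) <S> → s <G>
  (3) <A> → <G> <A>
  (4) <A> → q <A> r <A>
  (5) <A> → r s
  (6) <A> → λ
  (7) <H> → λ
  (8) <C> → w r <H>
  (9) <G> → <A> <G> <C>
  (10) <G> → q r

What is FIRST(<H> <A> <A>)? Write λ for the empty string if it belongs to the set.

{λ, q, r}

FIRST(<S>): from <S>→w we get {w}; from <S>→s <G> we get {s}. So FIRST(<S>) = {s, w}.
FIRST(<H>): from <H>→λ we get {λ}. So FIRST(<H>) = {λ}.
FIRST(<C>): from <C>→w r <H> we get {w}. So FIRST(<C>) = {w}.
FIRST(<A>): from <A>→<G> <A> we get {q, r}; from <A>→q <A> r <A> we get {q}; from <A>→r s we get {r}; from <A>→λ we get {λ}. So FIRST(<A>) = {λ, q, r}.
FIRST(<G>): from <G>→<A> <G> <C> we get {q, r}; from <G>→q r we get {q}. So FIRST(<G>) = {q, r}.
FIRST(<H> <A> <A>): take FIRST of each symbol in turn, carrying on past any symbol whose FIRST contains λ; result {λ, q, r}.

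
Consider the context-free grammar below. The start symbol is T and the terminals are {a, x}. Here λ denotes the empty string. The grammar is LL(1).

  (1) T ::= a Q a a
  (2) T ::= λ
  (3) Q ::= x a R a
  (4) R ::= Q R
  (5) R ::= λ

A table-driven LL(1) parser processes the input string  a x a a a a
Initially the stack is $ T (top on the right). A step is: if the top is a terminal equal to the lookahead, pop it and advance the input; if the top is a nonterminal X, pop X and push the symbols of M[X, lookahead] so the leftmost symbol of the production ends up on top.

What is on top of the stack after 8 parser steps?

a

     Stack          Input          Action
  1  $ T            a x a a a a $  expand T ::= a Q a a
  2  $ a a Q a      a x a a a a $  match a
  3  $ a a Q        x a a a a $    expand Q ::= x a R a
  4  $ a a a R a x  x a a a a $    match x
  5  $ a a a R a    a a a a $      match a
  6  $ a a a R      a a a $        expand R ::= λ
  7  $ a a a        a a a $        match a
  8  $ a a          a a $          match a
Stack after step 8: $ a (top = a).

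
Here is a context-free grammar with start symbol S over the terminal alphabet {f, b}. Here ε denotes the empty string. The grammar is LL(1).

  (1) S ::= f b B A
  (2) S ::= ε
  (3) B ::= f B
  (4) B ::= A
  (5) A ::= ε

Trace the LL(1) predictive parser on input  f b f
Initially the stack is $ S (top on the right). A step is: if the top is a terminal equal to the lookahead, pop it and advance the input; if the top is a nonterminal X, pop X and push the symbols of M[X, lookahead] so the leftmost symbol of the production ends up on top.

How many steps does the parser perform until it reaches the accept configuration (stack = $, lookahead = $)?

8

step 1: stack=$ S  input=f b f $  — expand S ::= f b B A
step 2: stack=$ A B b f  input=f b f $  — match f
step 3: stack=$ A B b  input=b f $  — match b
step 4: stack=$ A B  input=f $  — expand B ::= f B
step 5: stack=$ A B f  input=f $  — match f
step 6: stack=$ A B  input=$  — expand B ::= A
step 7: stack=$ A A  input=$  — expand A ::= ε
step 8: stack=$ A  input=$  — expand A ::= ε
Accept reached after 8 steps.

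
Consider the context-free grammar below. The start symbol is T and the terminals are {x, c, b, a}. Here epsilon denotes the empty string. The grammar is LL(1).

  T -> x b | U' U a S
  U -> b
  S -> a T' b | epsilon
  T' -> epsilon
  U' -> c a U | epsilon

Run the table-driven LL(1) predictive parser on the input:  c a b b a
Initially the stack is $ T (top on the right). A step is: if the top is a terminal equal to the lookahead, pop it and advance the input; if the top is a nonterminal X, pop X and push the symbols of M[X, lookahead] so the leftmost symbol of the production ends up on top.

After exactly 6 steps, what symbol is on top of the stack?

U

step 1: stack=$ T  input=c a b b a $  — expand T -> U' U a S
step 2: stack=$ S a U U'  input=c a b b a $  — expand U' -> c a U
step 3: stack=$ S a U U a c  input=c a b b a $  — match c
step 4: stack=$ S a U U a  input=a b b a $  — match a
step 5: stack=$ S a U U  input=b b a $  — expand U -> b
step 6: stack=$ S a U b  input=b b a $  — match b
Stack after step 6: $ S a U (top = U).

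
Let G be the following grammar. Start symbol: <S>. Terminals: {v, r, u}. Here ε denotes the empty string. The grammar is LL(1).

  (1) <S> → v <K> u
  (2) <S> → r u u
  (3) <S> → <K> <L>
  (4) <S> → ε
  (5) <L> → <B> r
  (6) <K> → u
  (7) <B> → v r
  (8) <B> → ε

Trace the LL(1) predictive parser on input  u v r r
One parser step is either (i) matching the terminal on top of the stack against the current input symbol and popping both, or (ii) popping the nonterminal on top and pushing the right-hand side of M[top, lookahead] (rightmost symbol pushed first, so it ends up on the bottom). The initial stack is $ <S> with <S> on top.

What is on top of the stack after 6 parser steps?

step 1: stack=$ <S>  input=u v r r $  — expand <S> → <K> <L>
step 2: stack=$ <L> <K>  input=u v r r $  — expand <K> → u
step 3: stack=$ <L> u  input=u v r r $  — match u
step 4: stack=$ <L>  input=v r r $  — expand <L> → <B> r
step 5: stack=$ r <B>  input=v r r $  — expand <B> → v r
step 6: stack=$ r r v  input=v r r $  — match v
Stack after step 6: $ r r (top = r).

r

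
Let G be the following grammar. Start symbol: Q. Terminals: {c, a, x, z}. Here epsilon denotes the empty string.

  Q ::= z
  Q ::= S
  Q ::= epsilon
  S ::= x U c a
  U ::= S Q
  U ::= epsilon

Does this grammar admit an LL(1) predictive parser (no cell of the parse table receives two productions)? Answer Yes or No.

FIRST(Q) = {epsilon, x, z}
FIRST(S) = {x}
FIRST(U) = {epsilon, x}
FOLLOW(Q) = {$, c}
FOLLOW(S) = {$, c, x, z}
FOLLOW(U) = {c}
Each cell of M receives at most one production.

Yes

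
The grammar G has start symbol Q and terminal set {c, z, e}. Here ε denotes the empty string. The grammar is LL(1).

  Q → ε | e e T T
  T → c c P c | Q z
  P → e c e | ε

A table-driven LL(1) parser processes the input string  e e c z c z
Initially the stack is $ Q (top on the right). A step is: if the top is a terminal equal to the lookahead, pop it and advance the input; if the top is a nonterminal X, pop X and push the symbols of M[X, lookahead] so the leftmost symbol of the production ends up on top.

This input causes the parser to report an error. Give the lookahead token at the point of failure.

z

step 1: stack=$ Q  input=e e c z c z $  — expand Q → e e T T
step 2: stack=$ T T e e  input=e e c z c z $  — match e
step 3: stack=$ T T e  input=e c z c z $  — match e
step 4: stack=$ T T  input=c z c z $  — expand T → c c P c
step 5: stack=$ T c P c c  input=c z c z $  — match c
step 6: stack=$ T c P c  input=z c z $  — error: top is terminal c but lookahead is z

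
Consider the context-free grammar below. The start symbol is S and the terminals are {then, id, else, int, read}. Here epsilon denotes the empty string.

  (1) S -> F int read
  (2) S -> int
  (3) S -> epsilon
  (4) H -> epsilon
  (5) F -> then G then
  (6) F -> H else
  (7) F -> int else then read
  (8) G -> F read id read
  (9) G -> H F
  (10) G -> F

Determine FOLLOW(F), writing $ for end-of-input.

{int, read, then}

FIRST(H): from H->epsilon we get {epsilon}. So FIRST(H) = {epsilon}.
FIRST(F): from F->then G then we get {then}; from F->H else we get {else}; from F->int else then read we get {int}. So FIRST(F) = {else, int, then}.
FIRST(S): from S->F int read we get {else, int, then}; from S->int we get {int}; from S->epsilon we get {epsilon}. So FIRST(S) = {epsilon, else, int, then}.
FIRST(G): from G->F read id read we get {else, int, then}; from G->H F we get {else, int, then}; from G->F we get {else, int, then}. So FIRST(G) = {else, int, then}.
FOLLOW(S) includes $ since S is the start symbol.
FOLLOW(S): S appears on no right-hand side. Thus FOLLOW(S) = {$}.
FOLLOW(H): in F->H else, H is followed by else with FIRST {else}; in G->H F, H is followed by F with FIRST {else, int, then}. Thus FOLLOW(H) = {else, int, then}.
FOLLOW(G): in F->then G then, G is followed by then with FIRST {then}. Thus FOLLOW(G) = {then}.
FOLLOW(F): in S->F int read, F is followed by int read with FIRST {int}; in G->F read id read, F is followed by read id read with FIRST {read}; in G->H F, the suffix after F is empty, so FOLLOW(F) ⊇ FOLLOW(G) = {then}; in G->F, the suffix after F is empty, so FOLLOW(F) ⊇ FOLLOW(G) = {then}. Thus FOLLOW(F) = {int, read, then}.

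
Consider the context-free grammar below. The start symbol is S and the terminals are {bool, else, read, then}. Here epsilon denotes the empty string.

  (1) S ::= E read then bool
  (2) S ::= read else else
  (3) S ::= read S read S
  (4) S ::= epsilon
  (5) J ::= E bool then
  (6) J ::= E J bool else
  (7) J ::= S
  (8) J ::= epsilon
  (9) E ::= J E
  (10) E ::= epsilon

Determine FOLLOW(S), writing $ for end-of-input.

FIRST(S) = {epsilon, bool, read}  (via E read then bool)
FIRST(J) = {epsilon, bool, read}  (via E bool then, E J bool else, S)
FIRST(E) = {epsilon, bool, read}  (via J E)
FOLLOW(S) includes $ since S is the start symbol.
FOLLOW(E): in S::=E read then bool, E is followed by read then bool with FIRST {read}; in J::=E bool then, E is followed by bool then with FIRST {bool}; in J::=E J bool else, E is followed by J bool else with FIRST {bool, read}; in E::=J E, the suffix after E is empty (adds nothing new). Thus FOLLOW(E) = {bool, read}.
FOLLOW(J): in J::=E J bool else, J is followed by bool else with FIRST {bool}; in E::=J E, J is followed by E with FIRST {epsilon, bool, read}; in E::=J E, the suffix after J is nullable, so FOLLOW(J) ⊇ FOLLOW(E) = {bool, read}. Thus FOLLOW(J) = {bool, read}.
FOLLOW(S): in S::=read S read S (occurrence 1), S is followed by read S with FIRST {read}; in S::=read S read S (occurrence 2), the suffix after S is empty (adds nothing new); in J::=S, the suffix after S is empty, so FOLLOW(S) ⊇ FOLLOW(J) = {bool, read}. Thus FOLLOW(S) = {$, bool, read}.

{$, bool, read}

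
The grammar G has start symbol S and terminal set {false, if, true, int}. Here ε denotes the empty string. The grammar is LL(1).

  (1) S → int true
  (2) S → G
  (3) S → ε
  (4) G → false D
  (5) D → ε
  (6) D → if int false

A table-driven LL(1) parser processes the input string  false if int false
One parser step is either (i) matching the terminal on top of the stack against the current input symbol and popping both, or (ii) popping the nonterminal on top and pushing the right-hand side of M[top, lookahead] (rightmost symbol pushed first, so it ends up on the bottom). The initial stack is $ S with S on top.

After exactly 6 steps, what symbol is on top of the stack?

false

     Stack           Input                 Action
  1  $ S             false if int false $  expand S → G
  2  $ G             false if int false $  expand G → false D
  3  $ D false       false if int false $  match false
  4  $ D             if int false $        expand D → if int false
  5  $ false int if  if int false $        match if
  6  $ false int     int false $           match int
Stack after step 6: $ false (top = false).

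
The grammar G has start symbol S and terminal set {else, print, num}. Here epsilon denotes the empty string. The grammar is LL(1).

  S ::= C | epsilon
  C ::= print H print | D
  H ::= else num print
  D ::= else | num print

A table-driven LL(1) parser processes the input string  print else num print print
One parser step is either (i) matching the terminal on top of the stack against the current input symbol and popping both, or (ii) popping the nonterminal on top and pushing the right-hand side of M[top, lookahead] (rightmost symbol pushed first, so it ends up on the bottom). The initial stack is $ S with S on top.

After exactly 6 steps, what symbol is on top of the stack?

     Stack                   Input                         Action
  1  $ S                     print else num print print $  expand S ::= C
  2  $ C                     print else num print print $  expand C ::= print H print
  3  $ print H print         print else num print print $  match print
  4  $ print H               else num print print $        expand H ::= else num print
  5  $ print print num else  else num print print $        match else
  6  $ print print num       num print print $             match num
Stack after step 6: $ print print (top = print).

print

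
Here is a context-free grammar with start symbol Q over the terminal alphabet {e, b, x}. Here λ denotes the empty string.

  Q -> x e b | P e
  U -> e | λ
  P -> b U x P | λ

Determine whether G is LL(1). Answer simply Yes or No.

FIRST(Q) = {b, e, x}
FIRST(U) = {λ, e}
FIRST(P) = {λ, b}
FOLLOW(Q) = {$}
FOLLOW(U) = {x}
FOLLOW(P) = {e}
Each cell of M receives at most one production.

Yes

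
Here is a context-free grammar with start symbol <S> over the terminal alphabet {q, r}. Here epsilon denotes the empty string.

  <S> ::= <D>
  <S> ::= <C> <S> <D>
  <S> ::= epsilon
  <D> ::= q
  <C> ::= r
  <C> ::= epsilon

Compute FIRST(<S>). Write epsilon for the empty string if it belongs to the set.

{epsilon, q, r}

FIRST(<D>) = {q}
FIRST(<C>) = {epsilon, r}
FIRST(<S>) = {epsilon, q, r}  (via <D>, <C> <S> <D>)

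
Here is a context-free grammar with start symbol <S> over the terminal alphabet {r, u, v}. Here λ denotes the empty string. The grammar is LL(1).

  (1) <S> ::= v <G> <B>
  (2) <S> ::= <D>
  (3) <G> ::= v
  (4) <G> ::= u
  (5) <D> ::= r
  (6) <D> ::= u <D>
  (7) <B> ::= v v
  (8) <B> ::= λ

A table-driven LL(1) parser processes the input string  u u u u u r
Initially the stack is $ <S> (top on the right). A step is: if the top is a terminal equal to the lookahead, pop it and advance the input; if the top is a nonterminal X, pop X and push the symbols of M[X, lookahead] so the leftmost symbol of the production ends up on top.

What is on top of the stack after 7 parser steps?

<D>

step 1: stack=$ <S>  input=u u u u u r $  — expand <S> ::= <D>
step 2: stack=$ <D>  input=u u u u u r $  — expand <D> ::= u <D>
step 3: stack=$ <D> u  input=u u u u u r $  — match u
step 4: stack=$ <D>  input=u u u u r $  — expand <D> ::= u <D>
step 5: stack=$ <D> u  input=u u u u r $  — match u
step 6: stack=$ <D>  input=u u u r $  — expand <D> ::= u <D>
step 7: stack=$ <D> u  input=u u u r $  — match u
Stack after step 7: $ <D> (top = <D>).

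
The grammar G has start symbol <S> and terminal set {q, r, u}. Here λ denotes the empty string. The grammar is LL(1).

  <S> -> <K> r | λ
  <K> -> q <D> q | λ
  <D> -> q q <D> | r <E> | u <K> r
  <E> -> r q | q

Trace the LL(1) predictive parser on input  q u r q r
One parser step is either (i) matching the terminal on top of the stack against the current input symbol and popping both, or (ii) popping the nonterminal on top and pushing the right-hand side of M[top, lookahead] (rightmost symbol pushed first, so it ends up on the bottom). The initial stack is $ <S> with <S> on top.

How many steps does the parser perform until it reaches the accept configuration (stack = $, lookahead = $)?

9

step 1: stack=$ <S>  input=q u r q r $  — expand <S> -> <K> r
step 2: stack=$ r <K>  input=q u r q r $  — expand <K> -> q <D> q
step 3: stack=$ r q <D> q  input=q u r q r $  — match q
step 4: stack=$ r q <D>  input=u r q r $  — expand <D> -> u <K> r
step 5: stack=$ r q r <K> u  input=u r q r $  — match u
step 6: stack=$ r q r <K>  input=r q r $  — expand <K> -> λ
step 7: stack=$ r q r  input=r q r $  — match r
step 8: stack=$ r q  input=q r $  — match q
step 9: stack=$ r  input=r $  — match r
Accept reached after 9 steps.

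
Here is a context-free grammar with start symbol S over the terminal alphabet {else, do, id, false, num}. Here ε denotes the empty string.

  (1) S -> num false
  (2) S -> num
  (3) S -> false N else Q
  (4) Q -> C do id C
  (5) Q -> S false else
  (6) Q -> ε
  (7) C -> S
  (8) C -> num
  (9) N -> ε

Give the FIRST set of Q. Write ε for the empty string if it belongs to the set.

FIRST(S) = {false, num}
FIRST(N) = {ε}
FIRST(C) = {false, num}  (via S)
FIRST(Q) = {ε, false, num}  (via C do id C, S false else)

{ε, false, num}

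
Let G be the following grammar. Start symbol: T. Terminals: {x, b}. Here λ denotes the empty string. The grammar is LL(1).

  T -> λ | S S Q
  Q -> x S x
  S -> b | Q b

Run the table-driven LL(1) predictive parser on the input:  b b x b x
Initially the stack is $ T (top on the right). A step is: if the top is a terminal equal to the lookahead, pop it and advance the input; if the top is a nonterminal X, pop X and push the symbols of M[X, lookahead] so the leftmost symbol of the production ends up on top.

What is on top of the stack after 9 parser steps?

x

     Stack    Input        Action
  1  $ T      b b x b x $  expand T -> S S Q
  2  $ Q S S  b b x b x $  expand S -> b
  3  $ Q S b  b b x b x $  match b
  4  $ Q S    b x b x $    expand S -> b
  5  $ Q b    b x b x $    match b
  6  $ Q      x b x $      expand Q -> x S x
  7  $ x S x  x b x $      match x
  8  $ x S    b x $        expand S -> b
  9  $ x b    b x $        match b
Stack after step 9: $ x (top = x).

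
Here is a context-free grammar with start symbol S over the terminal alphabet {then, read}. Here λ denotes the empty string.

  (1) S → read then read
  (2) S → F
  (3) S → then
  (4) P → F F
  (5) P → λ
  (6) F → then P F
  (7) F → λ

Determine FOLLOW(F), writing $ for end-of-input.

{$, then}

FIRST(F) = {λ, then}
FIRST(S) = {λ, read, then}  (via F)
FIRST(P) = {λ, then}  (via F F)
FOLLOW(S) includes $ since S is the start symbol.
FOLLOW(S): S appears on no right-hand side. Thus FOLLOW(S) = {$}.
FOLLOW(P): in F→then P F, P is followed by F with FIRST {λ, then}; in F→then P F, the suffix after P is nullable, so FOLLOW(P) ⊇ FOLLOW(F) = {$, then}. Thus FOLLOW(P) = {$, then}.
FOLLOW(F): in S→F, the suffix after F is empty, so FOLLOW(F) ⊇ FOLLOW(S) = {$}; in P→F F (occurrence 1), F is followed by F with FIRST {λ, then}; in P→F F (occurrence 1), the suffix after F is nullable, so FOLLOW(F) ⊇ FOLLOW(P) = {$, then}; in P→F F (occurrence 2), the suffix after F is empty, so FOLLOW(F) ⊇ FOLLOW(P) = {$, then}; in F→then P F, the suffix after F is empty (adds nothing new). Thus FOLLOW(F) = {$, then}.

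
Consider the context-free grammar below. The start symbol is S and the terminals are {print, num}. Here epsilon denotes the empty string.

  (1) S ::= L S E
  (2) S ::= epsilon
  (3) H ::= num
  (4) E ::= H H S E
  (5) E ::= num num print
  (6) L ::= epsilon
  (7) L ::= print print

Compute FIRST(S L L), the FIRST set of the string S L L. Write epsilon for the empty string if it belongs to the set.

FIRST(H): from H::=num we get {num}. So FIRST(H) = {num}.
FIRST(L): from L::=epsilon we get {epsilon}; from L::=print print we get {print}. So FIRST(L) = {epsilon, print}.
FIRST(E): from E::=H H S E we get {num}; from E::=num num print we get {num}. So FIRST(E) = {num}.
FIRST(S): from S::=L S E we get {num, print}; from S::=epsilon we get {epsilon}. So FIRST(S) = {epsilon, num, print}.
FIRST(S L L): take FIRST of each symbol in turn, carrying on past any symbol whose FIRST contains epsilon; result {epsilon, num, print}.

{epsilon, num, print}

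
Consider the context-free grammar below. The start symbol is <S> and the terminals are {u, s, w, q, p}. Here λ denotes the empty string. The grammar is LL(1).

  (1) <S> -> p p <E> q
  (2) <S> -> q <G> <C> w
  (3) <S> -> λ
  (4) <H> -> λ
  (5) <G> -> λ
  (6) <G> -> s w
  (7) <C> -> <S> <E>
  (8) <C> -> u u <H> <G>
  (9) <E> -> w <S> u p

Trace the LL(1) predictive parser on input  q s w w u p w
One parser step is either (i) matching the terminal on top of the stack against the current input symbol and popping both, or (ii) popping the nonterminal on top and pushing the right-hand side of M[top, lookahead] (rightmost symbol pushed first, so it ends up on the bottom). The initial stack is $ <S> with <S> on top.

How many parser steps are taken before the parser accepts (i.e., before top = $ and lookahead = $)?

      Stack          Input            Action
   1  $ <S>          q s w w u p w $  expand <S> -> q <G> <C> w
   2  $ w <C> <G> q  q s w w u p w $  match q
   3  $ w <C> <G>    s w w u p w $    expand <G> -> s w
   4  $ w <C> w s    s w w u p w $    match s
   5  $ w <C> w      w w u p w $      match w
   6  $ w <C>        w u p w $        expand <C> -> <S> <E>
   7  $ w <E> <S>    w u p w $        expand <S> -> λ
   8  $ w <E>        w u p w $        expand <E> -> w <S> u p
   9  $ w p u <S> w  w u p w $        match w
  10  $ w p u <S>    u p w $          expand <S> -> λ
  11  $ w p u        u p w $          match u
  12  $ w p          p w $            match p
  13  $ w            w $              match w
Accept reached after 13 steps.

13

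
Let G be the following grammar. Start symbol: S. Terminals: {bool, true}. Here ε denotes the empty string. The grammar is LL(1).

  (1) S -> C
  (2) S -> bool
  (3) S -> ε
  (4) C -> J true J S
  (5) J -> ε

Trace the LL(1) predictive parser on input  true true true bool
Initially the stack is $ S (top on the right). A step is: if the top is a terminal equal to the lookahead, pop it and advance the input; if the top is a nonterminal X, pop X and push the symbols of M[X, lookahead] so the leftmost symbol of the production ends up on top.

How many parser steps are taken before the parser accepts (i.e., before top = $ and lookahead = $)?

17

      Stack         Input                  Action
   1  $ S           true true true bool $  expand S -> C
   2  $ C           true true true bool $  expand C -> J true J S
   3  $ S J true J  true true true bool $  expand J -> ε
   4  $ S J true    true true true bool $  match true
   5  $ S J         true true bool $       expand J -> ε
   6  $ S           true true bool $       expand S -> C
   7  $ C           true true bool $       expand C -> J true J S
   8  $ S J true J  true true bool $       expand J -> ε
   9  $ S J true    true true bool $       match true
  10  $ S J         true bool $            expand J -> ε
  11  $ S           true bool $            expand S -> C
  12  $ C           true bool $            expand C -> J true J S
  13  $ S J true J  true bool $            expand J -> ε
  14  $ S J true    true bool $            match true
  15  $ S J         bool $                 expand J -> ε
  16  $ S           bool $                 expand S -> bool
  17  $ bool        bool $                 match bool
Accept reached after 17 steps.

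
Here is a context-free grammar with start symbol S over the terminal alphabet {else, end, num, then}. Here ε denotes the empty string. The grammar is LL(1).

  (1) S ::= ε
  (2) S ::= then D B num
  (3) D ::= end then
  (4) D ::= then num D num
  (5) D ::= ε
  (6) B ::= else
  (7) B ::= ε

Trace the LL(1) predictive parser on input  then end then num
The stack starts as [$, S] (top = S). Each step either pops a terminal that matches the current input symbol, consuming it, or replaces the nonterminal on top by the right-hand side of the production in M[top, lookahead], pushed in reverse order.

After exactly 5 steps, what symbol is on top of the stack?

B

step 1: stack=$ S  input=then end then num $  — expand S ::= then D B num
step 2: stack=$ num B D then  input=then end then num $  — match then
step 3: stack=$ num B D  input=end then num $  — expand D ::= end then
step 4: stack=$ num B then end  input=end then num $  — match end
step 5: stack=$ num B then  input=then num $  — match then
Stack after step 5: $ num B (top = B).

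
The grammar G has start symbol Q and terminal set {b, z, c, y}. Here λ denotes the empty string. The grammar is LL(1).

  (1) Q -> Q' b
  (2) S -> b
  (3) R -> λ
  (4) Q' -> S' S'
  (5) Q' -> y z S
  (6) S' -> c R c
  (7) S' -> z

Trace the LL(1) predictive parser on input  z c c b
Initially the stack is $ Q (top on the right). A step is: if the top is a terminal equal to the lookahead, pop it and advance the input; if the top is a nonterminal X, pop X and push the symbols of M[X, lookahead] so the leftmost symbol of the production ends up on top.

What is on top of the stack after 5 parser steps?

c

     Stack      Input      Action
  1  $ Q        z c c b $  expand Q -> Q' b
  2  $ b Q'     z c c b $  expand Q' -> S' S'
  3  $ b S' S'  z c c b $  expand S' -> z
  4  $ b S' z   z c c b $  match z
  5  $ b S'     c c b $    expand S' -> c R c
Stack after step 5: $ b c R c (top = c).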